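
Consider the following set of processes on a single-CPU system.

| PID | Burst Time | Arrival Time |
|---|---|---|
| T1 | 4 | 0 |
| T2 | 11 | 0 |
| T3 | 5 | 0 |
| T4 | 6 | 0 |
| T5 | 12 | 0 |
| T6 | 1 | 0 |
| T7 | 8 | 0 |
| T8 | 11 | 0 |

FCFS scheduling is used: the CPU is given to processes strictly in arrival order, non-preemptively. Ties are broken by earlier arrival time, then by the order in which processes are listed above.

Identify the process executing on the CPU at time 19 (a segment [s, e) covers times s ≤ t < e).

Schedule: | T1 0-4 | T2 4-15 | T3 15-20 | T4 20-26 | T5 26-38 | T6 38-39 | T7 39-47 | T8 47-58 |
Completion: T1=4  T2=15  T3=20  T4=26  T5=38  T6=39  T7=47  T8=58
Turnaround (C−A): T1=4  T2=15  T3=20  T4=26  T5=38  T6=39  T7=47  T8=58

T3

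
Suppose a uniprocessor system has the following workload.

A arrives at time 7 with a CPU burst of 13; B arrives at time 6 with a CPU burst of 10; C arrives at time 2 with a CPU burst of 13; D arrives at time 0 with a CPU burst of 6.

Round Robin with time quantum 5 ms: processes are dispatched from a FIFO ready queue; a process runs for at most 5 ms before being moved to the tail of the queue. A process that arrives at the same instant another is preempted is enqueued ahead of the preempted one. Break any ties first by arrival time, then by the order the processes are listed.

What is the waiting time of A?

Timeline: | D 0-5 | C 5-10 | D 10-11 | B 11-16 | A 16-21 | C 21-26 | B 26-31 | A 31-36 | C 36-39 | A 39-42 |
Completion: A=42  B=31  C=39  D=11
Waiting(A) = turnaround − burst = 35 − 13 = 22

22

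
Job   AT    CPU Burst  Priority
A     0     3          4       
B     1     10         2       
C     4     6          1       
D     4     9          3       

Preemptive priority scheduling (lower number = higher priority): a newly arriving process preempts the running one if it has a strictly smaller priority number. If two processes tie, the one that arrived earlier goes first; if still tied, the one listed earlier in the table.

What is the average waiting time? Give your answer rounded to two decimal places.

Timeline: | A 0-1 | B 1-4 | C 4-10 | B 10-17 | D 17-26 | A 26-28 |
Completion: A=28  B=17  C=10  D=26
Turnaround (C−A): A=28  B=16  C=6  D=22
Waiting times: A=25, B=6, C=0, D=13
Average waiting = (25+6+0+13) / 4 = 44/4 = 11.00

11.00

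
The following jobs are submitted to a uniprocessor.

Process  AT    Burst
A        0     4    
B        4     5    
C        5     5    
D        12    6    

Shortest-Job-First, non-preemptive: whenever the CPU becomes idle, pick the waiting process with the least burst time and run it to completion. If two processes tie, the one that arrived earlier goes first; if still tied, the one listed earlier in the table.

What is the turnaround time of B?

Gantt: | A 0-4 | B 4-9 | C 9-14 | D 14-20 |
Completion: A=4  B=9  C=14  D=20
Turnaround (C−A): A=4  B=5  C=9  D=8
Turnaround(B) = completion − arrival = 9 − 4 = 5

5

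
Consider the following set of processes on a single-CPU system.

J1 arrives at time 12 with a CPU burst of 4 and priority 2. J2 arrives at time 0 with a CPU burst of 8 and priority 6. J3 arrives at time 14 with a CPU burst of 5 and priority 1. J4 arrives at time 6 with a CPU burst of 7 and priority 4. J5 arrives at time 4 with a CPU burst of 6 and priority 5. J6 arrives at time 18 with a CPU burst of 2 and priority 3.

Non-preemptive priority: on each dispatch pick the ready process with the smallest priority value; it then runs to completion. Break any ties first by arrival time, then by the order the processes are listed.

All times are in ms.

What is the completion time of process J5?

32

Timeline: | J2 0-8 | J4 8-15 | J3 15-20 | J1 20-24 | J6 24-26 | J5 26-32 |
Completion: J1=24  J2=8  J3=20  J4=15  J5=32  J6=26
Turnaround (C−A): J1=12  J2=8  J3=6  J4=9  J5=28  J6=8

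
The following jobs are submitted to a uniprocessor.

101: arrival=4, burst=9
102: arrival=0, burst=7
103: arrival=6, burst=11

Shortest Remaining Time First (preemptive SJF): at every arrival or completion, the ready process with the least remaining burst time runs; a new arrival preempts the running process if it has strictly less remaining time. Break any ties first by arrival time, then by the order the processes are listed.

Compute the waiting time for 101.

Gantt: | 102 0-7 | 101 7-16 | 103 16-27 |
Completion: 101=16  102=7  103=27
Waiting(101) = turnaround − burst = 12 − 9 = 3

3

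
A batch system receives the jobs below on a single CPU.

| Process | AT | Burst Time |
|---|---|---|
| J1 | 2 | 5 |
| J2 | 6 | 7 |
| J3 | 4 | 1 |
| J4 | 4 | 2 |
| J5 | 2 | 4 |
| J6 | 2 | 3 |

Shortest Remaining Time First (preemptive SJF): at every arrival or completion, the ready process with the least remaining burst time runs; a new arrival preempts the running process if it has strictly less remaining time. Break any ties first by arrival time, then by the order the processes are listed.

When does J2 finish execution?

Timeline: | idle 0-2 | J6 2-5 | J3 5-6 | J4 6-8 | J5 8-12 | J1 12-17 | J2 17-24 |
Completion: J1=17  J2=24  J3=6  J4=8  J5=12  J6=5

24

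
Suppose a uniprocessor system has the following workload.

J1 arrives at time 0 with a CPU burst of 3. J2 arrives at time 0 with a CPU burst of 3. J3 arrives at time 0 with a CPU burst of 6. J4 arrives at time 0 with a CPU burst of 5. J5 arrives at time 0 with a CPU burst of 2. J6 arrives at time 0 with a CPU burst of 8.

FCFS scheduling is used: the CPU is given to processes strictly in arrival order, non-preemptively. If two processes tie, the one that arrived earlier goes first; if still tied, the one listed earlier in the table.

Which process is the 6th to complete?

J6

Timeline: | J1 0-3 | J2 3-6 | J3 6-12 | J4 12-17 | J5 17-19 | J6 19-27 |
Completion: J1=3  J2=6  J3=12  J4=17  J5=19  J6=27
Finish order: J1 → J2 → J3 → J4 → J5 → J6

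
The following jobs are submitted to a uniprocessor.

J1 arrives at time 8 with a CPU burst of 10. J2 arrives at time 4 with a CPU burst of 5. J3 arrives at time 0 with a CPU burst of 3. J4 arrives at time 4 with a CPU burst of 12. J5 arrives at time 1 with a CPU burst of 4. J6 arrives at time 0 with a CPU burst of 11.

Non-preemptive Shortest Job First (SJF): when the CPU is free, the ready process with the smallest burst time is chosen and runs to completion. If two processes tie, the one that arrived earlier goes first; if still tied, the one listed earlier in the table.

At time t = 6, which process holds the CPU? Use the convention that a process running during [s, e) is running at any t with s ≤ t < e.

Timeline: | J3 0-3 | J5 3-7 | J2 7-12 | J1 12-22 | J6 22-33 | J4 33-45 |
Completion: J1=22  J2=12  J3=3  J4=45  J5=7  J6=33
Turnaround (C−A): J1=14  J2=8  J3=3  J4=41  J5=6  J6=33

J5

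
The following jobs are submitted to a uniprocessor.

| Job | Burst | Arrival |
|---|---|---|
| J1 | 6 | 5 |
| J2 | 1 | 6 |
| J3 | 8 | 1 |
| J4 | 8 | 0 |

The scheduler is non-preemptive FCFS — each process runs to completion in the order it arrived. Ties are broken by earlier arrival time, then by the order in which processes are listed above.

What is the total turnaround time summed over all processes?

57

Timeline: | J4 0-8 | J3 8-16 | J1 16-22 | J2 22-23 |
Completion: J1=22  J2=23  J3=16  J4=8
Turnaround (C−A): J1=17  J2=17  J3=15  J4=8
Turnaround = completion − arrival: J1=17, J2=17, J3=15, J4=8
Total turnaround = 17 + 17 + 15 + 8 = 57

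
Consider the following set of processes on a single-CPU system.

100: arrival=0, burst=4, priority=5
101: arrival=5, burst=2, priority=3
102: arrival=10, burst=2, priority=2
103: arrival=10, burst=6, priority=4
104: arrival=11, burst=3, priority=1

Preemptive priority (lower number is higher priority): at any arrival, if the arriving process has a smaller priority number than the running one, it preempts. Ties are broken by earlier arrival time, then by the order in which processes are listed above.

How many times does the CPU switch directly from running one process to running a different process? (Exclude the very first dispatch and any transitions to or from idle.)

3

Timeline: | 100 0-4 | idle 4-5 | 101 5-7 | idle 7-10 | 102 10-11 | 104 11-14 | 102 14-15 | 103 15-21 |
Completion: 100=4  101=7  102=15  103=21  104=14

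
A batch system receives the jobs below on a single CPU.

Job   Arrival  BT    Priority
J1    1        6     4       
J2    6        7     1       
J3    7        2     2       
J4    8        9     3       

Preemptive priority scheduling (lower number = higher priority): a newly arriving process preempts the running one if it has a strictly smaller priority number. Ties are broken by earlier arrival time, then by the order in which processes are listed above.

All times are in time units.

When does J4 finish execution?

24

Schedule: | idle 0-1 | J1 1-6 | J2 6-13 | J3 13-15 | J4 15-24 | J1 24-25 |
Completion: J1=25  J2=13  J3=15  J4=24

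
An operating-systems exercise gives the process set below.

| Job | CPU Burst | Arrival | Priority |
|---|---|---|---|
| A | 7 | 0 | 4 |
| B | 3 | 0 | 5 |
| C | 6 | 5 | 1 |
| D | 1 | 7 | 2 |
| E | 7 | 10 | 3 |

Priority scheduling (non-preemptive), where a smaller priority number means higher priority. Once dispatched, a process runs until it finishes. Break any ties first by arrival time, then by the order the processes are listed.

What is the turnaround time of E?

Gantt: | A 0-7 | C 7-13 | D 13-14 | E 14-21 | B 21-24 |
Completion: A=7  B=24  C=13  D=14  E=21
Turnaround (C−A): A=7  B=24  C=8  D=7  E=11
Turnaround(E) = completion − arrival = 21 − 10 = 11

11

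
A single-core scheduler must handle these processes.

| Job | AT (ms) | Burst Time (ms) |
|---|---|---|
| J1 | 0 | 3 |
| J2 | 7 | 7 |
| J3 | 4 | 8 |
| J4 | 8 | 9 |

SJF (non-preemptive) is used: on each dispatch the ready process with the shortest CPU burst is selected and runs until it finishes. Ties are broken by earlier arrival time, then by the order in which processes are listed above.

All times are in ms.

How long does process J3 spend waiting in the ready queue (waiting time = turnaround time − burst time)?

Gantt: | J1 0-3 | idle 3-4 | J3 4-12 | J2 12-19 | J4 19-28 |
Completion: J1=3  J2=19  J3=12  J4=28
Turnaround (C−A): J1=3  J2=12  J3=8  J4=20
Waiting(J3) = turnaround − burst = 8 − 8 = 0

0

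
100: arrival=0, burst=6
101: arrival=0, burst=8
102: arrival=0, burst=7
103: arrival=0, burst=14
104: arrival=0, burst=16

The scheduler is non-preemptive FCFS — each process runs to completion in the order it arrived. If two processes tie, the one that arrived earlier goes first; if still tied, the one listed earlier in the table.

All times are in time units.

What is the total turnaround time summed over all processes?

127

Gantt: | 100 0-6 | 101 6-14 | 102 14-21 | 103 21-35 | 104 35-51 |
Completion: 100=6  101=14  102=21  103=35  104=51
Turnaround = completion − arrival: 100=6, 101=14, 102=21, 103=35, 104=51
Total turnaround = 6 + 14 + 21 + 35 + 51 = 127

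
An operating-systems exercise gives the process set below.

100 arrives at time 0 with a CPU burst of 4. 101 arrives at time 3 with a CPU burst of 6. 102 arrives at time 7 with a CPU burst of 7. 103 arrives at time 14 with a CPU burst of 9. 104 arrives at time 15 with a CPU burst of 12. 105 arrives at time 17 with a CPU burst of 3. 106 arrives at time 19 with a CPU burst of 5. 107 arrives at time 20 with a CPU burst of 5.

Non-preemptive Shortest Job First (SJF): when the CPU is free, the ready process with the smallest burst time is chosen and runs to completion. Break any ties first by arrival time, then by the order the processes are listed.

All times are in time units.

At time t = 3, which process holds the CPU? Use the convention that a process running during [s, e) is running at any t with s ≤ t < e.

100

Timeline: | 100 0-4 | 101 4-10 | 102 10-17 | 105 17-20 | 106 20-25 | 107 25-30 | 103 30-39 | 104 39-51 |
Completion: 100=4  101=10  102=17  103=39  104=51  105=20  106=25  107=30
Turnaround (C−A): 100=4  101=7  102=10  103=25  104=36  105=3  106=6  107=10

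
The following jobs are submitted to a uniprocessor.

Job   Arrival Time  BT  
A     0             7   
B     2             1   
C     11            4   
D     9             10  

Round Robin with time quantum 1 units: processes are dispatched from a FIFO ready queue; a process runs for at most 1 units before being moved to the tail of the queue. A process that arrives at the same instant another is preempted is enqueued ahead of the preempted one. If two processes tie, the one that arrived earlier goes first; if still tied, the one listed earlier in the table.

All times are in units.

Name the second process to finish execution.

Timeline: | A 0-2 | B 2-3 | A 3-8 | idle 8-9 | D 9-11 | C 11-12 | D 12-13 | C 13-14 | D 14-15 | C 15-16 | D 16-17 | C 17-18 | D 18-23 |
Completion: A=8  B=3  C=18  D=23
Finish order: B → A → C → D

A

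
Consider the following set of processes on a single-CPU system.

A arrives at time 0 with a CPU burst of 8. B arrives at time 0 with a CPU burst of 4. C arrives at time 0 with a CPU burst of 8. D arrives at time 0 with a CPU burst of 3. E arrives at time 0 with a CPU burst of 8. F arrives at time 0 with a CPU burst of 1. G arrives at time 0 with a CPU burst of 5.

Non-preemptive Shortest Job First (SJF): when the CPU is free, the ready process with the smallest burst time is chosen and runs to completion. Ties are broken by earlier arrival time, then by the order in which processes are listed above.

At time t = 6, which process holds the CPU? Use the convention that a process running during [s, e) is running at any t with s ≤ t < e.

Gantt: | F 0-1 | D 1-4 | B 4-8 | G 8-13 | A 13-21 | C 21-29 | E 29-37 |
Completion: A=21  B=8  C=29  D=4  E=37  F=1  G=13

B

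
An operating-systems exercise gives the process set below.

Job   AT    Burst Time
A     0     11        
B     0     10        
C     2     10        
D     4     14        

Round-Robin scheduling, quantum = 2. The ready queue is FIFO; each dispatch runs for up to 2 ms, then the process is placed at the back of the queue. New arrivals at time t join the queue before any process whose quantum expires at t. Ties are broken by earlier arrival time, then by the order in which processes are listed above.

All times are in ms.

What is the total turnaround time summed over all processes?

152

Schedule: | A 0-2 | B 2-4 | C 4-6 | A 6-8 | D 8-10 | B 10-12 | C 12-14 | A 14-16 | D 16-18 | B 18-20 | C 20-22 | A 22-24 | D 24-26 | B 26-28 | C 28-30 | A 30-32 | D 32-34 | B 34-36 | C 36-38 | A 38-39 | D 39-45 |
Completion: A=39  B=36  C=38  D=45
Turnaround = completion − arrival: A=39, B=36, C=36, D=41
Total turnaround = 39 + 36 + 36 + 41 = 152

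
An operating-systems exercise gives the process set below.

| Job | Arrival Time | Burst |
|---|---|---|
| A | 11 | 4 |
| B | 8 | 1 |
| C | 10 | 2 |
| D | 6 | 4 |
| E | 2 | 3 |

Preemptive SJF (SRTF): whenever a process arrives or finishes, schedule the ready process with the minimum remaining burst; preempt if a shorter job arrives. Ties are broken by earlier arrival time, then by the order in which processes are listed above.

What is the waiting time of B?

Gantt: | idle 0-2 | E 2-5 | idle 5-6 | D 6-8 | B 8-9 | D 9-11 | C 11-13 | A 13-17 |
Completion: A=17  B=9  C=13  D=11  E=5
Turnaround (C−A): A=6  B=1  C=3  D=5  E=3
Waiting(B) = turnaround − burst = 1 − 1 = 0

0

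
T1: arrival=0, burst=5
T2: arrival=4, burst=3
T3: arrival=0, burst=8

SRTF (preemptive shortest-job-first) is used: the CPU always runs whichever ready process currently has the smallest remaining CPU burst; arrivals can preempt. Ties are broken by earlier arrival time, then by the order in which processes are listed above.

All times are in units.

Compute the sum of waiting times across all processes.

Gantt: | T1 0-5 | T2 5-8 | T3 8-16 |
Completion: T1=5  T2=8  T3=16
Turnaround (C−A): T1=5  T2=4  T3=16
Waiting = turnaround − burst: T1=0, T2=1, T3=8
Total waiting = 0 + 1 + 8 = 9

9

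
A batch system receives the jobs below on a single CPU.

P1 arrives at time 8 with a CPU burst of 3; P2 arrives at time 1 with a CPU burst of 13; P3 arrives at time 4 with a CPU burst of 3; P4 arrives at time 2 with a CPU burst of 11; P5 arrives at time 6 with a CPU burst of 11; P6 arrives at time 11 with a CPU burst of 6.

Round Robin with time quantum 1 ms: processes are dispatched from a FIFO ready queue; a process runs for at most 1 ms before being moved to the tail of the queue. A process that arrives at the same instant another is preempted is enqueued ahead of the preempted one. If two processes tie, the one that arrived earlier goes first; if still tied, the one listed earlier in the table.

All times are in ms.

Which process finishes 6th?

Schedule: | idle 0-1 | P2 1-2 | P4 2-3 | P2 3-4 | P4 4-5 | P3 5-6 | P2 6-7 | P4 7-8 | P5 8-9 | P3 9-10 | P2 10-11 | P1 11-12 | P4 12-13 | P5 13-14 | P3 14-15 | P6 15-16 | P2 16-17 | P1 17-18 | P4 18-19 | P5 19-20 | P6 20-21 | P2 21-22 | P1 22-23 | P4 23-24 | P5 24-25 | P6 25-26 | P2 26-27 | P4 27-28 | P5 28-29 | P6 29-30 | P2 30-31 | P4 31-32 | P5 32-33 | P6 33-34 | P2 34-35 | P4 35-36 | P5 36-37 | P6 37-38 | P2 38-39 | P4 39-40 | P5 40-41 | P2 41-42 | P4 42-43 | P5 43-44 | P2 44-45 | P5 45-46 | P2 46-47 | P5 47-48 |
Completion: P1=23  P2=47  P3=15  P4=43  P5=48  P6=38
Finish order: P3 → P1 → P6 → P4 → P2 → P5

P5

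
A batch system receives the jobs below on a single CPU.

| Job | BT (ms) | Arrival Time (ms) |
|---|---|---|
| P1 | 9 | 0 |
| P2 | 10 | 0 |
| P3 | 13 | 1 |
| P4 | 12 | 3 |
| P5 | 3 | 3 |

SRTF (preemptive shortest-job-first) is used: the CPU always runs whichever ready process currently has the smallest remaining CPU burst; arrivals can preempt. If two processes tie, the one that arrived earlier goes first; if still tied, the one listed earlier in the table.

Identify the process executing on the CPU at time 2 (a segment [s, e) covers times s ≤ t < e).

Gantt: | P1 0-3 | P5 3-6 | P1 6-12 | P2 12-22 | P4 22-34 | P3 34-47 |
Completion: P1=12  P2=22  P3=47  P4=34  P5=6
Turnaround (C−A): P1=12  P2=22  P3=46  P4=31  P5=3

P1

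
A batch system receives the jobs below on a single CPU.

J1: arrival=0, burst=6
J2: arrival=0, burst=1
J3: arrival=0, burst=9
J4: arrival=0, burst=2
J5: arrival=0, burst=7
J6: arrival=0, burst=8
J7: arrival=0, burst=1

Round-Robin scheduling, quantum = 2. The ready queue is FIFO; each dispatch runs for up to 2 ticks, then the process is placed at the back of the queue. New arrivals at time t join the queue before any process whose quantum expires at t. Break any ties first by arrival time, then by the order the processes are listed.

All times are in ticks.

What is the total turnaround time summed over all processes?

142

Schedule: | J1 0-2 | J2 2-3 | J3 3-5 | J4 5-7 | J5 7-9 | J6 9-11 | J7 11-12 | J1 12-14 | J3 14-16 | J5 16-18 | J6 18-20 | J1 20-22 | J3 22-24 | J5 24-26 | J6 26-28 | J3 28-30 | J5 30-31 | J6 31-33 | J3 33-34 |
Completion: J1=22  J2=3  J3=34  J4=7  J5=31  J6=33  J7=12
Turnaround (C−A): J1=22  J2=3  J3=34  J4=7  J5=31  J6=33  J7=12
Turnaround = completion − arrival: J1=22, J2=3, J3=34, J4=7, J5=31, J6=33, J7=12
Total turnaround = 22 + 3 + 34 + 7 + 31 + 33 + 12 = 142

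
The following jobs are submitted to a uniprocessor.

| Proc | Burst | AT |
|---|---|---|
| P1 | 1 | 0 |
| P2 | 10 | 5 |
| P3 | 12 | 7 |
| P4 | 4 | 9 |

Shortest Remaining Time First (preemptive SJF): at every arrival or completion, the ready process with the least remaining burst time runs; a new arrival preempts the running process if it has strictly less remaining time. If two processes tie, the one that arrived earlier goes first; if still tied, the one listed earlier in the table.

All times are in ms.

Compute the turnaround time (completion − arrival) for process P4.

Gantt: | P1 0-1 | idle 1-5 | P2 5-9 | P4 9-13 | P2 13-19 | P3 19-31 |
Completion: P1=1  P2=19  P3=31  P4=13
Turnaround(P4) = completion − arrival = 13 − 9 = 4

4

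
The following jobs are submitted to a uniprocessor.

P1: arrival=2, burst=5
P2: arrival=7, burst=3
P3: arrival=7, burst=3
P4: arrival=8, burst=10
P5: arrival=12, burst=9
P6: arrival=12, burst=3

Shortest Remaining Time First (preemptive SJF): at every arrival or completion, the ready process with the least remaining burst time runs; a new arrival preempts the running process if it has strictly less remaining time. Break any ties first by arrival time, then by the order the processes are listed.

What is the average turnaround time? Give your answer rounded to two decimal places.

9.67

Timeline: | idle 0-2 | P1 2-7 | P2 7-10 | P3 10-13 | P6 13-16 | P5 16-25 | P4 25-35 |
Completion: P1=7  P2=10  P3=13  P4=35  P5=25  P6=16
Turnaround (C−A): P1=5  P2=3  P3=6  P4=27  P5=13  P6=4
Turnaround times: P1=5, P2=3, P3=6, P4=27, P5=13, P6=4
Average turnaround = (5+3+6+27+13+4) / 6 = 58/6 = 9.67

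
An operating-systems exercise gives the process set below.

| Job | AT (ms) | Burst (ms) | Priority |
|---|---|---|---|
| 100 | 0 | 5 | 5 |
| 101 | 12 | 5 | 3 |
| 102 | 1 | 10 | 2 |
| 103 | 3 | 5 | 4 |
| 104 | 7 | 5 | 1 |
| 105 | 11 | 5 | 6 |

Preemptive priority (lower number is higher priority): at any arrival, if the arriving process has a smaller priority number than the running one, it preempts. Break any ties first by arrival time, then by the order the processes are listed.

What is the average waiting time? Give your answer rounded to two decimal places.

11.83

Timeline: | 100 0-1 | 102 1-7 | 104 7-12 | 102 12-16 | 101 16-21 | 103 21-26 | 100 26-30 | 105 30-35 |
Completion: 100=30  101=21  102=16  103=26  104=12  105=35
Waiting times: 100=25, 101=4, 102=5, 103=18, 104=0, 105=19
Average waiting = (25+4+5+18+0+19) / 6 = 71/6 = 11.83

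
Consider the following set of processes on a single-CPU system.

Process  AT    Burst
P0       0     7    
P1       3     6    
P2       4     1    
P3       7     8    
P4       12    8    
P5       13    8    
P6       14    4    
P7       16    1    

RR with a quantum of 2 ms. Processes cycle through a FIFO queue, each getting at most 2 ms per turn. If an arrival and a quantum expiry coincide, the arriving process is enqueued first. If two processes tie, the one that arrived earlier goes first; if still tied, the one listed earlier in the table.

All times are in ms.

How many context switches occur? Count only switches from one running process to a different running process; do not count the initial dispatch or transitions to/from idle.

Schedule: | P0 0-4 | P1 4-6 | P2 6-7 | P0 7-9 | P1 9-11 | P3 11-13 | P0 13-14 | P1 14-16 | P4 16-18 | P5 18-20 | P3 20-22 | P6 22-24 | P7 24-25 | P4 25-27 | P5 27-29 | P3 29-31 | P6 31-33 | P4 33-35 | P5 35-37 | P3 37-39 | P4 39-41 | P5 41-43 |
Completion: P0=14  P1=16  P2=7  P3=39  P4=41  P5=43  P6=33  P7=25
Turnaround (C−A): P0=14  P1=13  P2=3  P3=32  P4=29  P5=30  P6=19  P7=9

21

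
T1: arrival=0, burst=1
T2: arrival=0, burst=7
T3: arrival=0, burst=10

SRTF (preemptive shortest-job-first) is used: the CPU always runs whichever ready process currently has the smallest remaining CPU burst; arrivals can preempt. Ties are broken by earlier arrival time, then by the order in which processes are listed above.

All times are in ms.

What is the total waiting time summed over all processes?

9

Schedule: | T1 0-1 | T2 1-8 | T3 8-18 |
Completion: T1=1  T2=8  T3=18
Turnaround (C−A): T1=1  T2=8  T3=18
Waiting = turnaround − burst: T1=0, T2=1, T3=8
Total waiting = 0 + 1 + 8 = 9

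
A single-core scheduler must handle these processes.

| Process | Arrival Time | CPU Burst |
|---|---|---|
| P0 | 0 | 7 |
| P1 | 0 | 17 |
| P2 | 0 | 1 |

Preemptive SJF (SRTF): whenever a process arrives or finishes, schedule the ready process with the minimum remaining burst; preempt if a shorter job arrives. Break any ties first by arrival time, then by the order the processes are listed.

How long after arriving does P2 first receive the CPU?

Timeline: | P2 0-1 | P0 1-8 | P1 8-25 |
Completion: P0=8  P1=25  P2=1
Turnaround (C−A): P0=8  P1=25  P2=1
Response(P2) = first start − arrival = 0 − 0 = 0

0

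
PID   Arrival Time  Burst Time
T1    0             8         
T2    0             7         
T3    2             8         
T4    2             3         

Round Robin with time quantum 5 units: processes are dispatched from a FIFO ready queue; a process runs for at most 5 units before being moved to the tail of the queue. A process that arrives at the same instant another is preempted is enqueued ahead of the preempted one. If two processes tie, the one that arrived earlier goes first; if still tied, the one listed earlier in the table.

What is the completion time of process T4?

Schedule: | T1 0-5 | T2 5-10 | T3 10-15 | T4 15-18 | T1 18-21 | T2 21-23 | T3 23-26 |
Completion: T1=21  T2=23  T3=26  T4=18

18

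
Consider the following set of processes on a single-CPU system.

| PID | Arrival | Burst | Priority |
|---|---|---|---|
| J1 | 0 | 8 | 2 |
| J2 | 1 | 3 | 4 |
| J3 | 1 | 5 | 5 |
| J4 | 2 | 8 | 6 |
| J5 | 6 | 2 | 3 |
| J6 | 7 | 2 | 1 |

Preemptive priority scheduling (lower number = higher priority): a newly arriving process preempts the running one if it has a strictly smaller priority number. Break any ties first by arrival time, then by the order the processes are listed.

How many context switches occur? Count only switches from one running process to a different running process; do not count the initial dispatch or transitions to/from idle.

Timeline: | J1 0-7 | J6 7-9 | J1 9-10 | J5 10-12 | J2 12-15 | J3 15-20 | J4 20-28 |
Completion: J1=10  J2=15  J3=20  J4=28  J5=12  J6=9

6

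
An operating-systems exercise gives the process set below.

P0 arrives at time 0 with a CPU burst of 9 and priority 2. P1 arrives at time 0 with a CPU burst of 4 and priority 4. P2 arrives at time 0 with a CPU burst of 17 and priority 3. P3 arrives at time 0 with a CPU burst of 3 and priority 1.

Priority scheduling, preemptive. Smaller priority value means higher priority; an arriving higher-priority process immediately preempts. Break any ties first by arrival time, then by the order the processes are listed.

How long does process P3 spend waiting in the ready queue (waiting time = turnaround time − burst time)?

Schedule: | P3 0-3 | P0 3-12 | P2 12-29 | P1 29-33 |
Completion: P0=12  P1=33  P2=29  P3=3
Turnaround (C−A): P0=12  P1=33  P2=29  P3=3
Waiting(P3) = turnaround − burst = 3 − 3 = 0

0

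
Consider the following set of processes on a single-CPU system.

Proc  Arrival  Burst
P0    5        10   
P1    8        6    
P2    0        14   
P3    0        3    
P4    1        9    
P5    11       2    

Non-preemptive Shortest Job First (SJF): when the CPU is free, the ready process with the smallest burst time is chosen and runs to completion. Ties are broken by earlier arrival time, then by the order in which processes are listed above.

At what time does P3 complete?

3

Timeline: | P3 0-3 | P4 3-12 | P5 12-14 | P1 14-20 | P0 20-30 | P2 30-44 |
Completion: P0=30  P1=20  P2=44  P3=3  P4=12  P5=14
Turnaround (C−A): P0=25  P1=12  P2=44  P3=3  P4=11  P5=3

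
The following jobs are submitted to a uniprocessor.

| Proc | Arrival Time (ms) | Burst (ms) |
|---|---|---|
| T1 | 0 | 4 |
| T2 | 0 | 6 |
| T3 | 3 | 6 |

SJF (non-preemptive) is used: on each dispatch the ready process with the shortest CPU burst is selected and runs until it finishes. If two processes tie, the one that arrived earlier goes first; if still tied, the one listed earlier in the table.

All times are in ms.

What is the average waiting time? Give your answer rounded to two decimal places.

3.67

Gantt: | T1 0-4 | T2 4-10 | T3 10-16 |
Completion: T1=4  T2=10  T3=16
Turnaround (C−A): T1=4  T2=10  T3=13
Waiting times: T1=0, T2=4, T3=7
Average waiting = (0+4+7) / 3 = 11/3 = 3.67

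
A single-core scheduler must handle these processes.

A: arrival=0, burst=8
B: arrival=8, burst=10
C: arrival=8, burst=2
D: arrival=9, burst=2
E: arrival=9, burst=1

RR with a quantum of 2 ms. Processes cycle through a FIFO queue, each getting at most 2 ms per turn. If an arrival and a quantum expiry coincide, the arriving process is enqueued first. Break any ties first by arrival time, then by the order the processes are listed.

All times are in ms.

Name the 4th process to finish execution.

Gantt: | A 0-8 | B 8-10 | C 10-12 | D 12-14 | E 14-15 | B 15-23 |
Completion: A=8  B=23  C=12  D=14  E=15
Turnaround (C−A): A=8  B=15  C=4  D=5  E=6
Finish order: A → C → D → E → B

E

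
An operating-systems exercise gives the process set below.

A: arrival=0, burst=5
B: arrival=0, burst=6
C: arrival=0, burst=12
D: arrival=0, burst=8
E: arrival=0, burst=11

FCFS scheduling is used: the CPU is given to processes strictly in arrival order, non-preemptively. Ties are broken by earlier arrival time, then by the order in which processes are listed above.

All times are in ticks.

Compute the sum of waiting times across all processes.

70

Schedule: | A 0-5 | B 5-11 | C 11-23 | D 23-31 | E 31-42 |
Completion: A=5  B=11  C=23  D=31  E=42
Turnaround (C−A): A=5  B=11  C=23  D=31  E=42
Waiting = turnaround − burst: A=0, B=5, C=11, D=23, E=31
Total waiting = 0 + 5 + 11 + 23 + 31 = 70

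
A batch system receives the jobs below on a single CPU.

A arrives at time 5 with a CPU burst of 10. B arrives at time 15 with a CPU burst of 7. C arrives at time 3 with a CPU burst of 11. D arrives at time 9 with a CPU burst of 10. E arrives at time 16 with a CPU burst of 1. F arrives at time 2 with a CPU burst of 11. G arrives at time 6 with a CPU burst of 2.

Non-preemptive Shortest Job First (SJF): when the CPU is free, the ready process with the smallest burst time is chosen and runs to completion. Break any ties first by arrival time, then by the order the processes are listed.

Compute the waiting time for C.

Timeline: | idle 0-2 | F 2-13 | G 13-15 | B 15-22 | E 22-23 | A 23-33 | D 33-43 | C 43-54 |
Completion: A=33  B=22  C=54  D=43  E=23  F=13  G=15
Turnaround (C−A): A=28  B=7  C=51  D=34  E=7  F=11  G=9
Waiting(C) = turnaround − burst = 51 − 11 = 40

40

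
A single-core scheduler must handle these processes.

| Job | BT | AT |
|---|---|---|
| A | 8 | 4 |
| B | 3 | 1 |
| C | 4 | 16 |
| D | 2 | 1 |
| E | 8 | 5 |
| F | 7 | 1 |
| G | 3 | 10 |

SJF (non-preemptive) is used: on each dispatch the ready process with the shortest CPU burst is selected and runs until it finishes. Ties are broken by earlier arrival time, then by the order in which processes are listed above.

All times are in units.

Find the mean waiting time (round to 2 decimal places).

Schedule: | idle 0-1 | D 1-3 | B 3-6 | F 6-13 | G 13-16 | C 16-20 | A 20-28 | E 28-36 |
Completion: A=28  B=6  C=20  D=3  E=36  F=13  G=16
Turnaround (C−A): A=24  B=5  C=4  D=2  E=31  F=12  G=6
Waiting times: A=16, B=2, C=0, D=0, E=23, F=5, G=3
Average waiting = (16+2+0+0+23+5+3) / 7 = 49/7 = 7.00

7.00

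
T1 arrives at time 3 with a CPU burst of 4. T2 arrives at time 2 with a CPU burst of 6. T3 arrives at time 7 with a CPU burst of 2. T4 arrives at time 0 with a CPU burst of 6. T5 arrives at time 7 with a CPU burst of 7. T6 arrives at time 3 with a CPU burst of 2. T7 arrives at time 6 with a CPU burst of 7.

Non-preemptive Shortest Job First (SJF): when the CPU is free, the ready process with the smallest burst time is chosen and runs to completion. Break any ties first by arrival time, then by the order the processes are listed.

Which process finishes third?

Gantt: | T4 0-6 | T6 6-8 | T3 8-10 | T1 10-14 | T2 14-20 | T7 20-27 | T5 27-34 |
Completion: T1=14  T2=20  T3=10  T4=6  T5=34  T6=8  T7=27
Turnaround (C−A): T1=11  T2=18  T3=3  T4=6  T5=27  T6=5  T7=21
Finish order: T4 → T6 → T3 → T1 → T2 → T7 → T5

T3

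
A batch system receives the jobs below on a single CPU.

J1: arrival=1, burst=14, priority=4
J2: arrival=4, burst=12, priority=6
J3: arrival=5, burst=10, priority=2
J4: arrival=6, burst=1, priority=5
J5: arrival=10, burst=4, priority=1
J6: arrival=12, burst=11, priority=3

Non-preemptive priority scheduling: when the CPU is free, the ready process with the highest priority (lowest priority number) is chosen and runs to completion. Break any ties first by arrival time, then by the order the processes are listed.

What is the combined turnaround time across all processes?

Schedule: | idle 0-1 | J1 1-15 | J5 15-19 | J3 19-29 | J6 29-40 | J4 40-41 | J2 41-53 |
Completion: J1=15  J2=53  J3=29  J4=41  J5=19  J6=40
Turnaround (C−A): J1=14  J2=49  J3=24  J4=35  J5=9  J6=28
Turnaround = completion − arrival: J1=14, J2=49, J3=24, J4=35, J5=9, J6=28
Total turnaround = 14 + 49 + 24 + 35 + 9 + 28 = 159

159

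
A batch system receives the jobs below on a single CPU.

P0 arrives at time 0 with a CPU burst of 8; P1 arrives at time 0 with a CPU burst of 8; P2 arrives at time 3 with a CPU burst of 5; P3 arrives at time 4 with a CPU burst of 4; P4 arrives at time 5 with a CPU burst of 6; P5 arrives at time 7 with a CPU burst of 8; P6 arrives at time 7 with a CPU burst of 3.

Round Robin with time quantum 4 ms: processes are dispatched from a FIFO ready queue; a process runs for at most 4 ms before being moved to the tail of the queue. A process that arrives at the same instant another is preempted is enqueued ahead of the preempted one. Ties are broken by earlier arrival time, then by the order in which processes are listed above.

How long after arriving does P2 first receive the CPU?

Schedule: | P0 0-4 | P1 4-8 | P2 8-12 | P3 12-16 | P0 16-20 | P4 20-24 | P5 24-28 | P6 28-31 | P1 31-35 | P2 35-36 | P4 36-38 | P5 38-42 |
Completion: P0=20  P1=35  P2=36  P3=16  P4=38  P5=42  P6=31
Response(P2) = first start − arrival = 8 − 3 = 5

5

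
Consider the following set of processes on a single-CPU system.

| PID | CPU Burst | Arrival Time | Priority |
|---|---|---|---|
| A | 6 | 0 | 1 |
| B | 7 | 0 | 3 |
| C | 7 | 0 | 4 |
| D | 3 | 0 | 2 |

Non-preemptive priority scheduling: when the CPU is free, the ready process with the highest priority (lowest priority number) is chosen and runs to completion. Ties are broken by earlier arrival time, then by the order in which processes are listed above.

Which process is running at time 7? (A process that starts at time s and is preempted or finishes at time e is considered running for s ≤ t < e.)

D

Timeline: | A 0-6 | D 6-9 | B 9-16 | C 16-23 |
Completion: A=6  B=16  C=23  D=9
Turnaround (C−A): A=6  B=16  C=23  D=9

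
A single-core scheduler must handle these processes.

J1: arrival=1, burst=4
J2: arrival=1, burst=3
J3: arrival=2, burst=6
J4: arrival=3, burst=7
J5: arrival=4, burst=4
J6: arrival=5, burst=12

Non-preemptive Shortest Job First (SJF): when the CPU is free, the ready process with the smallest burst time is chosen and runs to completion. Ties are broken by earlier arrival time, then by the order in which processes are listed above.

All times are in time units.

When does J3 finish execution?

18

Timeline: | idle 0-1 | J2 1-4 | J1 4-8 | J5 8-12 | J3 12-18 | J4 18-25 | J6 25-37 |
Completion: J1=8  J2=4  J3=18  J4=25  J5=12  J6=37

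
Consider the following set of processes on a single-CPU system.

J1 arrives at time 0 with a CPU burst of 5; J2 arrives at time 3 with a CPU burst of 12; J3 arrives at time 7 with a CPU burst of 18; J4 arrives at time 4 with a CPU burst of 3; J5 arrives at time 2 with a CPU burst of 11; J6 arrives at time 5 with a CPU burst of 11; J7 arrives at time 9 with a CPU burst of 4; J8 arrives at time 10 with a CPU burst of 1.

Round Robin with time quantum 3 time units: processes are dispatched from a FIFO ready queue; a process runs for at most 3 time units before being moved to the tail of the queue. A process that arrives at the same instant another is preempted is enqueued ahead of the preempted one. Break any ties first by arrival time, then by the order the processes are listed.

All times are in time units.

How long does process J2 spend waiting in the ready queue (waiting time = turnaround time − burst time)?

39

Schedule: | J1 0-3 | J5 3-6 | J2 6-9 | J1 9-11 | J4 11-14 | J6 14-17 | J5 17-20 | J3 20-23 | J7 23-26 | J2 26-29 | J8 29-30 | J6 30-33 | J5 33-36 | J3 36-39 | J7 39-40 | J2 40-43 | J6 43-46 | J5 46-48 | J3 48-51 | J2 51-54 | J6 54-56 | J3 56-65 |
Completion: J1=11  J2=54  J3=65  J4=14  J5=48  J6=56  J7=40  J8=30
Turnaround (C−A): J1=11  J2=51  J3=58  J4=10  J5=46  J6=51  J7=31  J8=20
Waiting(J2) = turnaround − burst = 51 − 12 = 39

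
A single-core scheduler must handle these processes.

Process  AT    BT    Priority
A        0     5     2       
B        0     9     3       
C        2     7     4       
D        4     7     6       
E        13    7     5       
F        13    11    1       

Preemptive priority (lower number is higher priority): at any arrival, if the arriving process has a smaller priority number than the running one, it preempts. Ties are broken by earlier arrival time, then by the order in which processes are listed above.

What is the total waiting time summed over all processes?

Gantt: | A 0-5 | B 5-13 | F 13-24 | B 24-25 | C 25-32 | E 32-39 | D 39-46 |
Completion: A=5  B=25  C=32  D=46  E=39  F=24
Turnaround (C−A): A=5  B=25  C=30  D=42  E=26  F=11
Waiting = turnaround − burst: A=0, B=16, C=23, D=35, E=19, F=0
Total waiting = 0 + 16 + 23 + 35 + 19 + 0 = 93

93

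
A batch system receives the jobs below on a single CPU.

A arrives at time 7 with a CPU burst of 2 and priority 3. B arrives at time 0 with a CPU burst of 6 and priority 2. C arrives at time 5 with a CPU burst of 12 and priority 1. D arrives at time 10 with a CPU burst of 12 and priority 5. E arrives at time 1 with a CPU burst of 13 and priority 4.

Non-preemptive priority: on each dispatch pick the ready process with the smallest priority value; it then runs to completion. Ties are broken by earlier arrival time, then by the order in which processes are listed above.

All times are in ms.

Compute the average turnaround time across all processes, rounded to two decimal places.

Timeline: | B 0-6 | C 6-18 | A 18-20 | E 20-33 | D 33-45 |
Completion: A=20  B=6  C=18  D=45  E=33
Turnaround times: A=13, B=6, C=13, D=35, E=32
Average turnaround = (13+6+13+35+32) / 5 = 99/5 = 19.80

19.80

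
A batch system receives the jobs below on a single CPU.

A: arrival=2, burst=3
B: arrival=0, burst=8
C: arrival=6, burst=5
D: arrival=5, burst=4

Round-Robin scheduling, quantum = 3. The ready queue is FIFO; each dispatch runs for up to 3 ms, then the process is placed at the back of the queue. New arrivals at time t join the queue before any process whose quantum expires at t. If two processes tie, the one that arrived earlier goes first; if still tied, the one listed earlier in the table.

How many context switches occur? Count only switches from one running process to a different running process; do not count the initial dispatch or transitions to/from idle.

Schedule: | B 0-3 | A 3-6 | B 6-9 | D 9-12 | C 12-15 | B 15-17 | D 17-18 | C 18-20 |
Completion: A=6  B=17  C=20  D=18

7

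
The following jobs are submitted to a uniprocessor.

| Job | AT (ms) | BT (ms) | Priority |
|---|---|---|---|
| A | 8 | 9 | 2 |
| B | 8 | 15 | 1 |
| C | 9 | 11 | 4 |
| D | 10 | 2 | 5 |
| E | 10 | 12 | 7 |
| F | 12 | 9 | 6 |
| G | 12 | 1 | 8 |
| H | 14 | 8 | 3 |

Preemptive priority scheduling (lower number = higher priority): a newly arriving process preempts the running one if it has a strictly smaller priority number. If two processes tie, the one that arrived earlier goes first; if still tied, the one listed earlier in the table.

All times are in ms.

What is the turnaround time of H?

Gantt: | idle 0-8 | B 8-23 | A 23-32 | H 32-40 | C 40-51 | D 51-53 | F 53-62 | E 62-74 | G 74-75 |
Completion: A=32  B=23  C=51  D=53  E=74  F=62  G=75  H=40
Turnaround(H) = completion − arrival = 40 − 14 = 26

26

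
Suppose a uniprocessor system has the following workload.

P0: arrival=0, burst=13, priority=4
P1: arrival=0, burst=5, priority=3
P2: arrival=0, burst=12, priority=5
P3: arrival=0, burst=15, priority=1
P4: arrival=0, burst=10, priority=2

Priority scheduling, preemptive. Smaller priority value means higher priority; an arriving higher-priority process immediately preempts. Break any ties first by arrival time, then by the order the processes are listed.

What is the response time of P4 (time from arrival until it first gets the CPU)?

Timeline: | P3 0-15 | P4 15-25 | P1 25-30 | P0 30-43 | P2 43-55 |
Completion: P0=43  P1=30  P2=55  P3=15  P4=25
Turnaround (C−A): P0=43  P1=30  P2=55  P3=15  P4=25
Response(P4) = first start − arrival = 15 − 0 = 15

15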